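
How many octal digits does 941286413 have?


941286413 in base 8 = 7006562015
Number of digits = 10

10 digits (base 8)


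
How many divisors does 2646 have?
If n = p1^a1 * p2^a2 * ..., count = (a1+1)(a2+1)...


2646 = 2^1 × 3^3 × 7^2
d(2646) = (1+1) × (3+1) × (2+1) = 24

24 divisors


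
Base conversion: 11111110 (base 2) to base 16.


11111110 (base 2) = 254 (decimal)
254 (decimal) = FE (base 16)


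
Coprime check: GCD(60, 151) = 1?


Euclidean algorithm:
151 = 2 * 60 + 31
60 = 1 * 31 + 29
31 = 1 * 29 + 2
29 = 14 * 2 + 1
2 = 2 * 1 + 0
GCD(60, 151) = 1

Yes, coprime (GCD = 1)


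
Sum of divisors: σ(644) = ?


Divisors of 644: 1, 2, 4, 7, 14, 23, 28, 46, 92, 161, 322, 644
Sum = 1 + 2 + 4 + 7 + 14 + 23 + 28 + 46 + 92 + 161 + 322 + 644 = 1344

σ(644) = 1344


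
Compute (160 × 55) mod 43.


160 × 55 = 8800
8800 mod 43 = 28


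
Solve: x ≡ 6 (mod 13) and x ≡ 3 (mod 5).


M = 13*5 = 65
M1 = M/13 = 5, M2 = M/5 = 13
M1^(-1) mod 13 = 8, M2^(-1) mod 5 = 2
x = 6*5*8 + 3*13*2 = 318
318 mod 65 = 58
Check: 58 mod 13 = 6 ✓, 58 mod 5 = 3 ✓

x ≡ 58 (mod 65)


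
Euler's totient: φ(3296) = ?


3296 = 2^5 × 103
Prime factors: 2, 103
φ(3296) = 3296 × (1-1/2) × (1-1/103)
= 3296 × 1/2 × 102/103 = 1632

φ(3296) = 1632


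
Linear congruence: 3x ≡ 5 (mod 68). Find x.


GCD(3, 68) = 1, unique solution
a^(-1) mod 68 = 23
x = 23 * 5 mod 68 = 47

x ≡ 47 (mod 68)


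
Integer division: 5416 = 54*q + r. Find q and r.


5416 = 54 * 100 + 16
Check: 5400 + 16 = 5416

q = 100, r = 16


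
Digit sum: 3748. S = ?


3 + 7 + 4 + 8 = 22


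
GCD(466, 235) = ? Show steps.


466 = 1 * 235 + 231
235 = 1 * 231 + 4
231 = 57 * 4 + 3
4 = 1 * 3 + 1
3 = 3 * 1 + 0
GCD = 1


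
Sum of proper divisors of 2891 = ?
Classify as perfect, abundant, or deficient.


Proper divisors: 1, 7, 49, 59, 413
Sum = 1 + 7 + 49 + 59 + 413 = 529
529 < 2891 → deficient

s(2891) = 529 (deficient)


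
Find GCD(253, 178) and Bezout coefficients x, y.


Tabular extended Euclidean (each row: r = 253*s + 178*t):
r=253, s=1, t=0
r=178, s=0, t=1
q=1: r=75, s=1, t=-1   [253*(1) + 178*(-1) = 75]
q=2: r=28, s=-2, t=3   [253*(-2) + 178*(3) = 28]
q=2: r=19, s=5, t=-7   [253*(5) + 178*(-7) = 19]
q=1: r=9, s=-7, t=10   [253*(-7) + 178*(10) = 9]
q=2: r=1, s=19, t=-27   [253*(19) + 178*(-27) = 1]
q=9: r=0, s=-178, t=253   [253*(-178) + 178*(253) = 0]
GCD = 1; from the row with r=1: x=19, y=-27
Check: 253*(19) + 178*(-27) = 4807 - 4806 = 1

GCD = 1, x = 19, y = -27


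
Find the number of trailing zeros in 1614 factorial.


floor(1614/5) = 322
floor(1614/25) = 64
floor(1614/125) = 12
floor(1614/625) = 2
Total = 400

400 trailing zeros


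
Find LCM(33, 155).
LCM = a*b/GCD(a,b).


GCD(33, 155) = 1
LCM = 33*155/1 = 5115/1 = 5115

LCM = 5115


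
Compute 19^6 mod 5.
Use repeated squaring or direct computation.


19^1 mod 5 = 4
19^2 mod 5 = 1
19^3 mod 5 = 4
19^4 mod 5 = 1
19^5 mod 5 = 4
19^6 mod 5 = 1


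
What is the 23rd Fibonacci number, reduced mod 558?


F(k) mod 558 for k=1..23:
1, 1, 2, 3, 5, 8, 13, 21, 34, 55, 89, 144, 233, 377, 52, 429, 481, 352, 275, 69, 344, 413, 199
F(23) mod 558 = 199


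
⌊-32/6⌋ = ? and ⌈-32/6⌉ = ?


-32/6 = -5.3333
floor = -6
ceil = -5

floor = -6, ceil = -5


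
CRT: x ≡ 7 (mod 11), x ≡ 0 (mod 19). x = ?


M = 11*19 = 209
M1 = M/11 = 19, M2 = M/19 = 11
M1^(-1) mod 11 = 7, M2^(-1) mod 19 = 7
x = 7*19*7 + 0*11*7 = 931
931 mod 209 = 95
Check: 95 mod 11 = 7 ✓, 95 mod 19 = 0 ✓

x ≡ 95 (mod 209)


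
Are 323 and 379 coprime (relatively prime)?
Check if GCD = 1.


Euclidean algorithm:
379 = 1 * 323 + 56
323 = 5 * 56 + 43
56 = 1 * 43 + 13
43 = 3 * 13 + 4
13 = 3 * 4 + 1
4 = 4 * 1 + 0
GCD(323, 379) = 1

Yes, coprime (GCD = 1)


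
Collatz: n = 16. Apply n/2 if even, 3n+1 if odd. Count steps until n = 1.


16 → 8 → 4 → 2 → 1
Total steps = 4

4 steps


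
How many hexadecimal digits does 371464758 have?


371464758 in base 16 = 16241A36
Number of digits = 8

8 digits (base 16)


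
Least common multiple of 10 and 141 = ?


GCD(10, 141) = 1
LCM = 10*141/1 = 1410/1 = 1410

LCM = 1410


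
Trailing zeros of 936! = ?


floor(936/5) = 187
floor(936/25) = 37
floor(936/125) = 7
floor(936/625) = 1
Total = 232

232 trailing zeros


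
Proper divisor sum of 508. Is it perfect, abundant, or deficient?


Proper divisors: 1, 2, 4, 127, 254
Sum = 1 + 2 + 4 + 127 + 254 = 388
388 < 508 → deficient

s(508) = 388 (deficient)


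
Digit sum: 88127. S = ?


8 + 8 + 1 + 2 + 7 = 26


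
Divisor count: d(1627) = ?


1627 = 1627^1
d(1627) = (1+1) = 2

2 divisors


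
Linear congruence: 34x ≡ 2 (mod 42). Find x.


GCD(34, 42) = 2 divides 2
Divide: 17x ≡ 1 (mod 21)
x ≡ 5 (mod 21)


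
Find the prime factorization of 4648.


4648 / 2 = 2324
2324 / 2 = 1162
1162 / 2 = 581
581 / 7 = 83
83 / 83 = 1
4648 = 2^3 × 7 × 83


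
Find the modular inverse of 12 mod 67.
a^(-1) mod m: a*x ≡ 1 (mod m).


Use the extended Euclidean algorithm on (67, 12); each row r = 67*s + 12*t:
r=67, s=1, t=0
r=12, s=0, t=1
q=5: r=7, s=1, t=-5   [67*(1) + 12*(-5) = 7]
q=1: r=5, s=-1, t=6   [67*(-1) + 12*(6) = 5]
q=1: r=2, s=2, t=-11   [67*(2) + 12*(-11) = 2]
q=2: r=1, s=-5, t=28   [67*(-5) + 12*(28) = 1]
q=2: r=0, s=12, t=-67   [67*(12) + 12*(-67) = 0]
GCD = 1 with t = 28, so 12*(28) ≡ 1 (mod 67)
Inverse = 28 mod 67 = 28
Check: 12 * 28 = 336 ≡ 1 (mod 67)

12^(-1) ≡ 28 (mod 67)


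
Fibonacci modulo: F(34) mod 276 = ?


F(k) mod 276 for k=1..34:
1, 1, 2, 3, 5, 8, 13, 21, 34, 55, 89, 144, 233, 101, 58, 159, 217, 100, 41, 141, 182, 47, 229, 0, 229, 229, 182, 135, 41, 176, 217, 117, 58, 175
F(34) mod 276 = 175


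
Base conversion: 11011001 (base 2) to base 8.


11011001 (base 2) = 217 (decimal)
217 (decimal) = 331 (base 8)


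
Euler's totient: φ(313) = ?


313 = 313
Prime factors: 313
φ(313) = 313 × (1-1/313)
= 313 × 312/313 = 312

φ(313) = 312


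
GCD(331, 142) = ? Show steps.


331 = 2 * 142 + 47
142 = 3 * 47 + 1
47 = 47 * 1 + 0
GCD = 1


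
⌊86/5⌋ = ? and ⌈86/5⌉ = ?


86/5 = 17.2000
floor = 17
ceil = 18

floor = 17, ceil = 18


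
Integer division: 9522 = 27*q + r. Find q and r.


9522 = 27 * 352 + 18
Check: 9504 + 18 = 9522

q = 352, r = 18


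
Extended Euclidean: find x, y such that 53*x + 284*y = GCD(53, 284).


Tabular extended Euclidean (each row: r = 53*s + 284*t):
r=53, s=1, t=0
r=284, s=0, t=1
q=0: r=53, s=1, t=0   [53*(1) + 284*(0) = 53]
q=5: r=19, s=-5, t=1   [53*(-5) + 284*(1) = 19]
q=2: r=15, s=11, t=-2   [53*(11) + 284*(-2) = 15]
q=1: r=4, s=-16, t=3   [53*(-16) + 284*(3) = 4]
q=3: r=3, s=59, t=-11   [53*(59) + 284*(-11) = 3]
q=1: r=1, s=-75, t=14   [53*(-75) + 284*(14) = 1]
q=3: r=0, s=284, t=-53   [53*(284) + 284*(-53) = 0]
GCD = 1; from the row with r=1: x=-75, y=14
Check: 53*(-75) + 284*(14) = -3975 + 3976 = 1

GCD = 1, x = -75, y = 14


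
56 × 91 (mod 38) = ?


56 × 91 = 5096
5096 mod 38 = 4


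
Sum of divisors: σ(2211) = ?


Divisors of 2211: 1, 3, 11, 33, 67, 201, 737, 2211
Sum = 1 + 3 + 11 + 33 + 67 + 201 + 737 + 2211 = 3264

σ(2211) = 3264


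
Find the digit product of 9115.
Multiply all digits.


9 × 1 × 1 × 5 = 45


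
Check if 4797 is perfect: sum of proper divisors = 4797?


Proper divisors of 4797: 1, 3, 9, 13, 39, 41, 117, 123, 369, 533, 1599
Sum = 1 + 3 + 9 + 13 + 39 + 41 + 117 + 123 + 369 + 533 + 1599 = 2847

No, 4797 is not perfect (2847 ≠ 4797)


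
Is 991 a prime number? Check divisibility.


Check divisors up to sqrt(991) = 31.4802
No divisors found.
991 is prime.

Yes, 991 is prime


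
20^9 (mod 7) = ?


20^1 mod 7 = 6
20^2 mod 7 = 1
20^3 mod 7 = 6
20^4 mod 7 = 1
20^5 mod 7 = 6
20^6 mod 7 = 1
20^7 mod 7 = 6
20^8 mod 7 = 1
20^9 mod 7 = 6


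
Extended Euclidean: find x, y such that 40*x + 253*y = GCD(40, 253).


Tabular extended Euclidean (each row: r = 40*s + 253*t):
r=40, s=1, t=0
r=253, s=0, t=1
q=0: r=40, s=1, t=0   [40*(1) + 253*(0) = 40]
q=6: r=13, s=-6, t=1   [40*(-6) + 253*(1) = 13]
q=3: r=1, s=19, t=-3   [40*(19) + 253*(-3) = 1]
q=13: r=0, s=-253, t=40   [40*(-253) + 253*(40) = 0]
GCD = 1; from the row with r=1: x=19, y=-3
Check: 40*(19) + 253*(-3) = 760 - 759 = 1

GCD = 1, x = 19, y = -3


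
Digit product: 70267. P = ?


7 × 0 × 2 × 6 × 7 = 0


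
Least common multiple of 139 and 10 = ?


GCD(139, 10) = 1
LCM = 139*10/1 = 1390/1 = 1390

LCM = 1390


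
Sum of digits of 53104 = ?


5 + 3 + 1 + 0 + 4 = 13


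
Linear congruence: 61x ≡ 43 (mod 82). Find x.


GCD(61, 82) = 1, unique solution
a^(-1) mod 82 = 39
x = 39 * 43 mod 82 = 37

x ≡ 37 (mod 82)


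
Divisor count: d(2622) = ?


2622 = 2^1 × 3^1 × 19^1 × 23^1
d(2622) = (1+1) × (1+1) × (1+1) × (1+1) = 16

16 divisors


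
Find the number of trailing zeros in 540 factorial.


floor(540/5) = 108
floor(540/25) = 21
floor(540/125) = 4
Total = 133

133 trailing zeros


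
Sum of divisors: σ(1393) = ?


Divisors of 1393: 1, 7, 199, 1393
Sum = 1 + 7 + 199 + 1393 = 1600

σ(1393) = 1600


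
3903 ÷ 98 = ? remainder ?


3903 = 98 * 39 + 81
Check: 3822 + 81 = 3903

q = 39, r = 81


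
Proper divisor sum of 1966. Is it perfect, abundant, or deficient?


Proper divisors: 1, 2, 983
Sum = 1 + 2 + 983 = 986
986 < 1966 → deficient

s(1966) = 986 (deficient)


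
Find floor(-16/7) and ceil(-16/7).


-16/7 = -2.2857
floor = -3
ceil = -2

floor = -3, ceil = -2


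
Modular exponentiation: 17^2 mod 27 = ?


17^1 mod 27 = 17
17^2 mod 27 = 19


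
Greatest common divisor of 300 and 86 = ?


300 = 3 * 86 + 42
86 = 2 * 42 + 2
42 = 21 * 2 + 0
GCD = 2


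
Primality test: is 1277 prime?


Check divisors up to sqrt(1277) = 35.7351
No divisors found.
1277 is prime.

Yes, 1277 is prime


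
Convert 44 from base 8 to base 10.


44 (base 8) = 36 (decimal)
36 (decimal) = 36 (base 10)


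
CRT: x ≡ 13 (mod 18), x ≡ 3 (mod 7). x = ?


M = 18*7 = 126
M1 = M/18 = 7, M2 = M/7 = 18
M1^(-1) mod 18 = 13, M2^(-1) mod 7 = 2
x = 13*7*13 + 3*18*2 = 1291
1291 mod 126 = 31
Check: 31 mod 18 = 13 ✓, 31 mod 7 = 3 ✓

x ≡ 31 (mod 126)


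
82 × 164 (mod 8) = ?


82 × 164 = 13448
13448 mod 8 = 0


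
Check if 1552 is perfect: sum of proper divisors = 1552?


Proper divisors of 1552: 1, 2, 4, 8, 16, 97, 194, 388, 776
Sum = 1 + 2 + 4 + 8 + 16 + 97 + 194 + 388 + 776 = 1486

No, 1552 is not perfect (1486 ≠ 1552)


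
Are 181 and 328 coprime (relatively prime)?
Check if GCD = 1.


Euclidean algorithm:
328 = 1 * 181 + 147
181 = 1 * 147 + 34
147 = 4 * 34 + 11
34 = 3 * 11 + 1
11 = 11 * 1 + 0
GCD(181, 328) = 1

Yes, coprime (GCD = 1)


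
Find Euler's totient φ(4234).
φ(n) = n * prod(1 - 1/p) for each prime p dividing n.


4234 = 2 × 29 × 73
Prime factors: 2, 29, 73
φ(4234) = 4234 × (1-1/2) × (1-1/29) × (1-1/73)
= 4234 × 1/2 × 28/29 × 72/73 = 2016

φ(4234) = 2016


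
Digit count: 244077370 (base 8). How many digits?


244077370 in base 8 = 1643051472
Number of digits = 10

10 digits (base 8)


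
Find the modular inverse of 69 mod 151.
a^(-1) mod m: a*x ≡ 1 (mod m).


Use the extended Euclidean algorithm on (151, 69); each row r = 151*s + 69*t:
r=151, s=1, t=0
r=69, s=0, t=1
q=2: r=13, s=1, t=-2   [151*(1) + 69*(-2) = 13]
q=5: r=4, s=-5, t=11   [151*(-5) + 69*(11) = 4]
q=3: r=1, s=16, t=-35   [151*(16) + 69*(-35) = 1]
q=4: r=0, s=-69, t=151   [151*(-69) + 69*(151) = 0]
GCD = 1 with t = -35, so 69*(-35) ≡ 1 (mod 151)
Inverse = -35 mod 151 = 116
Check: 69 * 116 = 8004 ≡ 1 (mod 151)

69^(-1) ≡ 116 (mod 151)


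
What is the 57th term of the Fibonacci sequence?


Sequence: 1, 1, 2, 3, 5, 8, 13, 21, 34, 55, 89, 144, 233, 377, 610, 987, 1597, 2584, 4181, 6765, 10946, 17711, 28657, 46368, 75025, 121393, 196418, 317811, 514229, 832040, 1346269, 2178309, 3524578, 5702887, 9227465, 14930352, 24157817, 39088169, 63245986, 102334155, 165580141, 267914296, 433494437, 701408733, 1134903170, 1836311903, 2971215073, 4807526976, 7778742049, 12586269025, 20365011074, 32951280099, 53316291173, 86267571272, 139583862445, 225851433717, 365435296162
F(57) = 365435296162


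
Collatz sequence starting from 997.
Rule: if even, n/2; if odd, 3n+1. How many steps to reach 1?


997 → 2992 → 1496 → 748 → 374 → 187 → 562 → 281 → 844 → 422 → 211 → 634 → 317 → 952 → 476 → 238 → 119 → 358 → 179 → 538 → 269 → 808 → 404 → 202 → 101 → 304 → 152 → 76 → 38 → 19 → 58 → 29 → 88 → 44 → 22 → 11 → 34 → 17 → 52 → 26 → 13 → 40 → 20 → 10 → 5 → 16 → 8 → 4 → 2 → 1
Total steps = 49

49 steps


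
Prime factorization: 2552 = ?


2552 / 2 = 1276
1276 / 2 = 638
638 / 2 = 319
319 / 11 = 29
29 / 29 = 1
2552 = 2^3 × 11 × 29


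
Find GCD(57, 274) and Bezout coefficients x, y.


Tabular extended Euclidean (each row: r = 57*s + 274*t):
r=57, s=1, t=0
r=274, s=0, t=1
q=0: r=57, s=1, t=0   [57*(1) + 274*(0) = 57]
q=4: r=46, s=-4, t=1   [57*(-4) + 274*(1) = 46]
q=1: r=11, s=5, t=-1   [57*(5) + 274*(-1) = 11]
q=4: r=2, s=-24, t=5   [57*(-24) + 274*(5) = 2]
q=5: r=1, s=125, t=-26   [57*(125) + 274*(-26) = 1]
q=2: r=0, s=-274, t=57   [57*(-274) + 274*(57) = 0]
GCD = 1; from the row with r=1: x=125, y=-26
Check: 57*(125) + 274*(-26) = 7125 - 7124 = 1

GCD = 1, x = 125, y = -26


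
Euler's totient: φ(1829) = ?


1829 = 31 × 59
Prime factors: 31, 59
φ(1829) = 1829 × (1-1/31) × (1-1/59)
= 1829 × 30/31 × 58/59 = 1740

φ(1829) = 1740


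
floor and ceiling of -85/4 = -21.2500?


-85/4 = -21.2500
floor = -22
ceil = -21

floor = -22, ceil = -21


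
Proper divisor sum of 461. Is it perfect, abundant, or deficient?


Proper divisors: 1
Sum = 1 = 1
1 < 461 → deficient

s(461) = 1 (deficient)


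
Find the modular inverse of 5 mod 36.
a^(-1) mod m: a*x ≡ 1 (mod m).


Use the extended Euclidean algorithm on (36, 5); each row r = 36*s + 5*t:
r=36, s=1, t=0
r=5, s=0, t=1
q=7: r=1, s=1, t=-7   [36*(1) + 5*(-7) = 1]
q=5: r=0, s=-5, t=36   [36*(-5) + 5*(36) = 0]
GCD = 1 with t = -7, so 5*(-7) ≡ 1 (mod 36)
Inverse = -7 mod 36 = 29
Check: 5 * 29 = 145 ≡ 1 (mod 36)

5^(-1) ≡ 29 (mod 36)


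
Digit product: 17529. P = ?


1 × 7 × 5 × 2 × 9 = 630


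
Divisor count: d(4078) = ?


4078 = 2^1 × 2039^1
d(4078) = (1+1) × (1+1) = 4

4 divisors


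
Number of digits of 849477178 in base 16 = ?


849477178 in base 16 = 32A1FE3A
Number of digits = 8

8 digits (base 16)


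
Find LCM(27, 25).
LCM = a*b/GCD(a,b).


GCD(27, 25) = 1
LCM = 27*25/1 = 675/1 = 675

LCM = 675


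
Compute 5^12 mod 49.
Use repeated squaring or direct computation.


5^1 mod 49 = 5
5^2 mod 49 = 25
5^3 mod 49 = 27
5^4 mod 49 = 37
5^5 mod 49 = 38
5^6 mod 49 = 43
5^7 mod 49 = 19
5^8 mod 49 = 46
5^9 mod 49 = 34
5^10 mod 49 = 23
5^11 mod 49 = 17
5^12 mod 49 = 36


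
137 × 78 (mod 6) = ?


137 × 78 = 10686
10686 mod 6 = 0


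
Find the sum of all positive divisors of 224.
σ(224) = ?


Divisors of 224: 1, 2, 4, 7, 8, 14, 16, 28, 32, 56, 112, 224
Sum = 1 + 2 + 4 + 7 + 8 + 14 + 16 + 28 + 32 + 56 + 112 + 224 = 504

σ(224) = 504


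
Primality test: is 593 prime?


Check divisors up to sqrt(593) = 24.3516
No divisors found.
593 is prime.

Yes, 593 is prime


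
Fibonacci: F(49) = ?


Sequence: 1, 1, 2, 3, 5, 8, 13, 21, 34, 55, 89, 144, 233, 377, 610, 987, 1597, 2584, 4181, 6765, 10946, 17711, 28657, 46368, 75025, 121393, 196418, 317811, 514229, 832040, 1346269, 2178309, 3524578, 5702887, 9227465, 14930352, 24157817, 39088169, 63245986, 102334155, 165580141, 267914296, 433494437, 701408733, 1134903170, 1836311903, 2971215073, 4807526976, 7778742049
F(49) = 7778742049


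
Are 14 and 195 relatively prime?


Euclidean algorithm:
195 = 13 * 14 + 13
14 = 1 * 13 + 1
13 = 13 * 1 + 0
GCD(14, 195) = 1

Yes, coprime (GCD = 1)


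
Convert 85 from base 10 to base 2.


85 (base 10) = 85 (decimal)
85 (decimal) = 1010101 (base 2)


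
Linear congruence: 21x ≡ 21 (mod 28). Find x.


GCD(21, 28) = 7 divides 21
Divide: 3x ≡ 3 (mod 4)
x ≡ 1 (mod 4)


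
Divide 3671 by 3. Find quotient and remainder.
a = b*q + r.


3671 = 3 * 1223 + 2
Check: 3669 + 2 = 3671

q = 1223, r = 2


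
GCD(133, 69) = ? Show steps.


133 = 1 * 69 + 64
69 = 1 * 64 + 5
64 = 12 * 5 + 4
5 = 1 * 4 + 1
4 = 4 * 1 + 0
GCD = 1


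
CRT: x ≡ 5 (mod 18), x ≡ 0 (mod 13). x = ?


M = 18*13 = 234
M1 = M/18 = 13, M2 = M/13 = 18
M1^(-1) mod 18 = 7, M2^(-1) mod 13 = 8
x = 5*13*7 + 0*18*8 = 455
455 mod 234 = 221
Check: 221 mod 18 = 5 ✓, 221 mod 13 = 0 ✓

x ≡ 221 (mod 234)


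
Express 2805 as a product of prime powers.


2805 / 3 = 935
935 / 5 = 187
187 / 11 = 17
17 / 17 = 1
2805 = 3 × 5 × 11 × 17


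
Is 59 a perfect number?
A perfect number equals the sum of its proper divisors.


Proper divisors of 59: 1
Sum = 1 = 1

No, 59 is not perfect (1 ≠ 59)


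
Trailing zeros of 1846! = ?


floor(1846/5) = 369
floor(1846/25) = 73
floor(1846/125) = 14
floor(1846/625) = 2
Total = 458

458 trailing zeros


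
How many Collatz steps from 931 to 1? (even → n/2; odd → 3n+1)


931 → 2794 → 1397 → 4192 → 2096 → 1048 → 524 → 262 → 131 → 394 → 197 → 592 → 296 → 148 → 74 → 37 → 112 → 56 → 28 → 14 → 7 → 22 → 11 → 34 → 17 → 52 → 26 → 13 → 40 → 20 → 10 → 5 → 16 → 8 → 4 → 2 → 1
Total steps = 36

36 steps


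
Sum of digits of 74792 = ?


7 + 4 + 7 + 9 + 2 = 29


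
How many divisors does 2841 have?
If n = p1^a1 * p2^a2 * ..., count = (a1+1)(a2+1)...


2841 = 3^1 × 947^1
d(2841) = (1+1) × (1+1) = 4

4 divisors


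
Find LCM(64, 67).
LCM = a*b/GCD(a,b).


GCD(64, 67) = 1
LCM = 64*67/1 = 4288/1 = 4288

LCM = 4288


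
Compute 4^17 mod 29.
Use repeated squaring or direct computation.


4^1 mod 29 = 4
4^2 mod 29 = 16
4^3 mod 29 = 6
4^4 mod 29 = 24
4^5 mod 29 = 9
4^6 mod 29 = 7
4^7 mod 29 = 28
4^8 mod 29 = 25
4^9 mod 29 = 13
4^10 mod 29 = 23
4^11 mod 29 = 5
4^12 mod 29 = 20
4^13 mod 29 = 22
4^14 mod 29 = 1
4^15 mod 29 = 4
4^16 mod 29 = 16
4^17 mod 29 = 6


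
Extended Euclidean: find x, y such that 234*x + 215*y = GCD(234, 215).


Tabular extended Euclidean (each row: r = 234*s + 215*t):
r=234, s=1, t=0
r=215, s=0, t=1
q=1: r=19, s=1, t=-1   [234*(1) + 215*(-1) = 19]
q=11: r=6, s=-11, t=12   [234*(-11) + 215*(12) = 6]
q=3: r=1, s=34, t=-37   [234*(34) + 215*(-37) = 1]
q=6: r=0, s=-215, t=234   [234*(-215) + 215*(234) = 0]
GCD = 1; from the row with r=1: x=34, y=-37
Check: 234*(34) + 215*(-37) = 7956 - 7955 = 1

GCD = 1, x = 34, y = -37


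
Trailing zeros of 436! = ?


floor(436/5) = 87
floor(436/25) = 17
floor(436/125) = 3
Total = 107

107 trailing zeros


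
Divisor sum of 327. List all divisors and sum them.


Divisors of 327: 1, 3, 109, 327
Sum = 1 + 3 + 109 + 327 = 440

σ(327) = 440


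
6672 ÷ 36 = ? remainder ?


6672 = 36 * 185 + 12
Check: 6660 + 12 = 6672

q = 185, r = 12


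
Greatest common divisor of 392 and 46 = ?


392 = 8 * 46 + 24
46 = 1 * 24 + 22
24 = 1 * 22 + 2
22 = 11 * 2 + 0
GCD = 2


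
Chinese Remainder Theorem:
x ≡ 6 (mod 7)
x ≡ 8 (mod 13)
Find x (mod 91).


M = 7*13 = 91
M1 = M/7 = 13, M2 = M/13 = 7
M1^(-1) mod 7 = 6, M2^(-1) mod 13 = 2
x = 6*13*6 + 8*7*2 = 580
580 mod 91 = 34
Check: 34 mod 7 = 6 ✓, 34 mod 13 = 8 ✓

x ≡ 34 (mod 91)


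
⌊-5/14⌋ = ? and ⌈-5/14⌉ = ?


-5/14 = -0.3571
floor = -1
ceil = 0

floor = -1, ceil = 0


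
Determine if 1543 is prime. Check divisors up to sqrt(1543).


Check divisors up to sqrt(1543) = 39.2810
No divisors found.
1543 is prime.

Yes, 1543 is prime


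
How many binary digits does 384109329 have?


384109329 in base 2 = 10110111001010000101100010001
Number of digits = 29

29 digits (base 2)


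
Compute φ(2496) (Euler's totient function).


2496 = 2^6 × 3 × 13
Prime factors: 2, 3, 13
φ(2496) = 2496 × (1-1/2) × (1-1/3) × (1-1/13)
= 2496 × 1/2 × 2/3 × 12/13 = 768

φ(2496) = 768


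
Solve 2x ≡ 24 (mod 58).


GCD(2, 58) = 2 divides 24
Divide: 1x ≡ 12 (mod 29)
x ≡ 12 (mod 29)


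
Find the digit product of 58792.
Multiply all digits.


5 × 8 × 7 × 9 × 2 = 5040


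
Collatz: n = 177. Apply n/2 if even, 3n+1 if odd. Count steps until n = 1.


177 → 532 → 266 → 133 → 400 → 200 → 100 → 50 → 25 → 76 → 38 → 19 → 58 → 29 → 88 → 44 → 22 → 11 → 34 → 17 → 52 → 26 → 13 → 40 → 20 → 10 → 5 → 16 → 8 → 4 → 2 → 1
Total steps = 31

31 steps


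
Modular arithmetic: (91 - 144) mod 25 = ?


91 - 144 = -53
-53 mod 25 = 22


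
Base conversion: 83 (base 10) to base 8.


83 (base 10) = 83 (decimal)
83 (decimal) = 123 (base 8)


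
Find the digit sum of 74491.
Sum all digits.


7 + 4 + 4 + 9 + 1 = 25


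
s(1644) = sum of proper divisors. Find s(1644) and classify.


Proper divisors: 1, 2, 3, 4, 6, 12, 137, 274, 411, 548, 822
Sum = 1 + 2 + 3 + 4 + 6 + 12 + 137 + 274 + 411 + 548 + 822 = 2220
2220 > 1644 → abundant

s(1644) = 2220 (abundant)


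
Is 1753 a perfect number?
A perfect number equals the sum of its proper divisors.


Proper divisors of 1753: 1
Sum = 1 = 1

No, 1753 is not perfect (1 ≠ 1753)


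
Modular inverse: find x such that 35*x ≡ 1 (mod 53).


Use the extended Euclidean algorithm on (53, 35); each row r = 53*s + 35*t:
r=53, s=1, t=0
r=35, s=0, t=1
q=1: r=18, s=1, t=-1   [53*(1) + 35*(-1) = 18]
q=1: r=17, s=-1, t=2   [53*(-1) + 35*(2) = 17]
q=1: r=1, s=2, t=-3   [53*(2) + 35*(-3) = 1]
q=17: r=0, s=-35, t=53   [53*(-35) + 35*(53) = 0]
GCD = 1 with t = -3, so 35*(-3) ≡ 1 (mod 53)
Inverse = -3 mod 53 = 50
Check: 35 * 50 = 1750 ≡ 1 (mod 53)

35^(-1) ≡ 50 (mod 53)


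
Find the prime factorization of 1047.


1047 / 3 = 349
349 / 349 = 1
1047 = 3 × 349


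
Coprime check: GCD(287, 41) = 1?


Euclidean algorithm:
287 = 7 * 41 + 0
GCD(287, 41) = 41

No, not coprime (GCD = 41)


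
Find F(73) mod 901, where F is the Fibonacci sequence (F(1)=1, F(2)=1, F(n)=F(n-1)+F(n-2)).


F(k) mod 901 for k=1..73:
1, 1, 2, 3, 5, 8, 13, 21, 34, 55, 89, 144, 233, 377, 610, 86, 696, 782, 577, 458, 134, 592, 726, 417, 242, 659, 0, 659, 659, 417, 175, 592, 767, 458, 324, 782, 205, 86, 291, 377, 668, 144, 812, 55, 867, 21, 888, 8, 896, 3, 899, 1, 900, 0, 900, 900, 899, 898, 896, 893, 888, 880, 867, 846, 812, 757, 668, 524, 291, 815, 205, 119, 324
F(73) mod 901 = 324


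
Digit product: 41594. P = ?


4 × 1 × 5 × 9 × 4 = 720


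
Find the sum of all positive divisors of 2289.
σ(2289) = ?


Divisors of 2289: 1, 3, 7, 21, 109, 327, 763, 2289
Sum = 1 + 3 + 7 + 21 + 109 + 327 + 763 + 2289 = 3520

σ(2289) = 3520


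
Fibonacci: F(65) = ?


Sequence: 1, 1, 2, 3, 5, 8, 13, 21, 34, 55, 89, 144, 233, 377, 610, 987, 1597, 2584, 4181, 6765, 10946, 17711, 28657, 46368, 75025, 121393, 196418, 317811, 514229, 832040, 1346269, 2178309, 3524578, 5702887, 9227465, 14930352, 24157817, 39088169, 63245986, 102334155, 165580141, 267914296, 433494437, 701408733, 1134903170, 1836311903, 2971215073, 4807526976, 7778742049, 12586269025, 20365011074, 32951280099, 53316291173, 86267571272, 139583862445, 225851433717, 365435296162, 591286729879, 956722026041, 1548008755920, 2504730781961, 4052739537881, 6557470319842, 10610209857723, 17167680177565
F(65) = 17167680177565


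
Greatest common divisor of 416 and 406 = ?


416 = 1 * 406 + 10
406 = 40 * 10 + 6
10 = 1 * 6 + 4
6 = 1 * 4 + 2
4 = 2 * 2 + 0
GCD = 2


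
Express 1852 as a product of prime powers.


1852 / 2 = 926
926 / 2 = 463
463 / 463 = 1
1852 = 2^2 × 463


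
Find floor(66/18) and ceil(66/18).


66/18 = 3.6667
floor = 3
ceil = 4

floor = 3, ceil = 4


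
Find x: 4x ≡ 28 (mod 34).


GCD(4, 34) = 2 divides 28
Divide: 2x ≡ 14 (mod 17)
x ≡ 7 (mod 17)


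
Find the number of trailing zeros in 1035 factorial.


floor(1035/5) = 207
floor(1035/25) = 41
floor(1035/125) = 8
floor(1035/625) = 1
Total = 257

257 trailing zeros


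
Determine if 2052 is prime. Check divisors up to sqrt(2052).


2052 / 2 = 1026 (exact division)
2052 is NOT prime.

No, 2052 is not prime


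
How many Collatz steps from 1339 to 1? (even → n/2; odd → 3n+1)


1339 → 4018 → 2009 → 6028 → 3014 → 1507 → 4522 → 2261 → 6784 → 3392 → 1696 → 848 → 424 → 212 → 106 → 53 → 160 → 80 → 40 → 20 → 10 → 5 → 16 → 8 → 4 → 2 → 1
Total steps = 26

26 steps


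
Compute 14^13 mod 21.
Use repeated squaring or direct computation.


14^1 mod 21 = 14
14^2 mod 21 = 7
14^3 mod 21 = 14
14^4 mod 21 = 7
14^5 mod 21 = 14
14^6 mod 21 = 7
14^7 mod 21 = 14
14^8 mod 21 = 7
14^9 mod 21 = 14
14^10 mod 21 = 7
14^11 mod 21 = 14
14^12 mod 21 = 7
14^13 mod 21 = 14


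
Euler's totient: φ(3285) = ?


3285 = 3^2 × 5 × 73
Prime factors: 3, 5, 73
φ(3285) = 3285 × (1-1/3) × (1-1/5) × (1-1/73)
= 3285 × 2/3 × 4/5 × 72/73 = 1728

φ(3285) = 1728


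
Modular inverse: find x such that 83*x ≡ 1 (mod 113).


Use the extended Euclidean algorithm on (113, 83); each row r = 113*s + 83*t:
r=113, s=1, t=0
r=83, s=0, t=1
q=1: r=30, s=1, t=-1   [113*(1) + 83*(-1) = 30]
q=2: r=23, s=-2, t=3   [113*(-2) + 83*(3) = 23]
q=1: r=7, s=3, t=-4   [113*(3) + 83*(-4) = 7]
q=3: r=2, s=-11, t=15   [113*(-11) + 83*(15) = 2]
q=3: r=1, s=36, t=-49   [113*(36) + 83*(-49) = 1]
q=2: r=0, s=-83, t=113   [113*(-83) + 83*(113) = 0]
GCD = 1 with t = -49, so 83*(-49) ≡ 1 (mod 113)
Inverse = -49 mod 113 = 64
Check: 83 * 64 = 5312 ≡ 1 (mod 113)

83^(-1) ≡ 64 (mod 113)


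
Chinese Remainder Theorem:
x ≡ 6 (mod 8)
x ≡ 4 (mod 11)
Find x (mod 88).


M = 8*11 = 88
M1 = M/8 = 11, M2 = M/11 = 8
M1^(-1) mod 8 = 3, M2^(-1) mod 11 = 7
x = 6*11*3 + 4*8*7 = 422
422 mod 88 = 70
Check: 70 mod 8 = 6 ✓, 70 mod 11 = 4 ✓

x ≡ 70 (mod 88)


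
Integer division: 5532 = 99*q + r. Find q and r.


5532 = 99 * 55 + 87
Check: 5445 + 87 = 5532

q = 55, r = 87


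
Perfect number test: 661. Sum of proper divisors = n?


Proper divisors of 661: 1
Sum = 1 = 1

No, 661 is not perfect (1 ≠ 661)


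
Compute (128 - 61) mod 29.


128 - 61 = 67
67 mod 29 = 9


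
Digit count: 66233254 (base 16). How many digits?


66233254 in base 16 = 3F2A3A6
Number of digits = 7

7 digits (base 16)


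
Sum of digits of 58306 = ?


5 + 8 + 3 + 0 + 6 = 22


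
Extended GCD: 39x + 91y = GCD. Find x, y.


Tabular extended Euclidean (each row: r = 39*s + 91*t):
r=39, s=1, t=0
r=91, s=0, t=1
q=0: r=39, s=1, t=0   [39*(1) + 91*(0) = 39]
q=2: r=13, s=-2, t=1   [39*(-2) + 91*(1) = 13]
q=3: r=0, s=7, t=-3   [39*(7) + 91*(-3) = 0]
GCD = 13; from the row with r=13: x=-2, y=1
Check: 39*(-2) + 91*(1) = -78 + 91 = 13

GCD = 13, x = -2, y = 1


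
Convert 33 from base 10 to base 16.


33 (base 10) = 33 (decimal)
33 (decimal) = 21 (base 16)


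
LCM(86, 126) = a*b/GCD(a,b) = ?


GCD(86, 126) = 2
LCM = 86*126/2 = 10836/2 = 5418

LCM = 5418


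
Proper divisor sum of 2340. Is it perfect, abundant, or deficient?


Proper divisors: 1, 2, 3, 4, 5, 6, 9, 10, 12, 13, 15, 18, 20, 26, 30, 36, 39, 45, 52, 60, 65, 78, 90, 117, 130, 156, 180, 195, 234, 260, 390, 468, 585, 780, 1170
Sum = 1 + 2 + 3 + 4 + 5 + 6 + 9 + 10 + 12 + 13 + 15 + 18 + 20 + 26 + 30 + 36 + 39 + 45 + 52 + 60 + 65 + 78 + 90 + 117 + 130 + 156 + 180 + 195 + 234 + 260 + 390 + 468 + 585 + 780 + 1170 = 5304
5304 > 2340 → abundant

s(2340) = 5304 (abundant)


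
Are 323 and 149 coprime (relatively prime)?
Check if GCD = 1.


Euclidean algorithm:
323 = 2 * 149 + 25
149 = 5 * 25 + 24
25 = 1 * 24 + 1
24 = 24 * 1 + 0
GCD(323, 149) = 1

Yes, coprime (GCD = 1)


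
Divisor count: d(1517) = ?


1517 = 37^1 × 41^1
d(1517) = (1+1) × (1+1) = 4

4 divisors


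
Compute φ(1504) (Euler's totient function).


1504 = 2^5 × 47
Prime factors: 2, 47
φ(1504) = 1504 × (1-1/2) × (1-1/47)
= 1504 × 1/2 × 46/47 = 736

φ(1504) = 736


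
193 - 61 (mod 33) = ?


193 - 61 = 132
132 mod 33 = 0


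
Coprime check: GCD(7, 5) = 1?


Euclidean algorithm:
7 = 1 * 5 + 2
5 = 2 * 2 + 1
2 = 2 * 1 + 0
GCD(7, 5) = 1

Yes, coprime (GCD = 1)


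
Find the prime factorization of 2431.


2431 / 11 = 221
221 / 13 = 17
17 / 17 = 1
2431 = 11 × 13 × 17


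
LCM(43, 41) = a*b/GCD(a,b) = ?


GCD(43, 41) = 1
LCM = 43*41/1 = 1763/1 = 1763

LCM = 1763


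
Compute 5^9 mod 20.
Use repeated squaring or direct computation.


5^1 mod 20 = 5
5^2 mod 20 = 5
5^3 mod 20 = 5
5^4 mod 20 = 5
5^5 mod 20 = 5
5^6 mod 20 = 5
5^7 mod 20 = 5
5^8 mod 20 = 5
5^9 mod 20 = 5


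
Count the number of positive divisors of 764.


764 = 2^2 × 191^1
d(764) = (2+1) × (1+1) = 6

6 divisors


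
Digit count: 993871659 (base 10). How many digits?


993871659 has 9 digits in base 10
floor(log10(993871659)) + 1 = floor(8.9973) + 1 = 9

9 digits (base 10)


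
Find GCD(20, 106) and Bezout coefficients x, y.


Tabular extended Euclidean (each row: r = 20*s + 106*t):
r=20, s=1, t=0
r=106, s=0, t=1
q=0: r=20, s=1, t=0   [20*(1) + 106*(0) = 20]
q=5: r=6, s=-5, t=1   [20*(-5) + 106*(1) = 6]
q=3: r=2, s=16, t=-3   [20*(16) + 106*(-3) = 2]
q=3: r=0, s=-53, t=10   [20*(-53) + 106*(10) = 0]
GCD = 2; from the row with r=2: x=16, y=-3
Check: 20*(16) + 106*(-3) = 320 - 318 = 2

GCD = 2, x = 16, y = -3


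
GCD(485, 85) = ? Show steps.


485 = 5 * 85 + 60
85 = 1 * 60 + 25
60 = 2 * 25 + 10
25 = 2 * 10 + 5
10 = 2 * 5 + 0
GCD = 5


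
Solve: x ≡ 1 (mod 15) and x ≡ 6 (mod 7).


M = 15*7 = 105
M1 = M/15 = 7, M2 = M/7 = 15
M1^(-1) mod 15 = 13, M2^(-1) mod 7 = 1
x = 1*7*13 + 6*15*1 = 181
181 mod 105 = 76
Check: 76 mod 15 = 1 ✓, 76 mod 7 = 6 ✓

x ≡ 76 (mod 105)


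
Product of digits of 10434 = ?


1 × 0 × 4 × 3 × 4 = 0


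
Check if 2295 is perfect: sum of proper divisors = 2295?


Proper divisors of 2295: 1, 3, 5, 9, 15, 17, 27, 45, 51, 85, 135, 153, 255, 459, 765
Sum = 1 + 3 + 5 + 9 + 15 + 17 + 27 + 45 + 51 + 85 + 135 + 153 + 255 + 459 + 765 = 2025

No, 2295 is not perfect (2025 ≠ 2295)


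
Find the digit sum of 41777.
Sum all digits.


4 + 1 + 7 + 7 + 7 = 26


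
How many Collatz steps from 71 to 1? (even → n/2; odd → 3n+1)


71 → 214 → 107 → 322 → 161 → 484 → 242 → 121 → 364 → 182 → 91 → 274 → 137 → 412 → 206 → 103 → 310 → 155 → 466 → 233 → 700 → 350 → 175 → 526 → 263 → 790 → 395 → 1186 → 593 → 1780 → 890 → 445 → 1336 → 668 → 334 → 167 → 502 → 251 → 754 → 377 → 1132 → 566 → 283 → 850 → 425 → 1276 → 638 → 319 → 958 → 479 → 1438 → 719 → 2158 → 1079 → 3238 → 1619 → 4858 → 2429 → 7288 → 3644 → 1822 → 911 → 2734 → 1367 → 4102 → 2051 → 6154 → 3077 → 9232 → 4616 → 2308 → 1154 → 577 → 1732 → 866 → 433 → 1300 → 650 → 325 → 976 → 488 → 244 → 122 → 61 → 184 → 92 → 46 → 23 → 70 → 35 → 106 → 53 → 160 → 80 → 40 → 20 → 10 → 5 → 16 → 8 → 4 → 2 → 1
Total steps = 102

102 steps


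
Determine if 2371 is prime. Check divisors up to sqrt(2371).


Check divisors up to sqrt(2371) = 48.6929
No divisors found.
2371 is prime.

Yes, 2371 is prime


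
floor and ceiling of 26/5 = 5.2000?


26/5 = 5.2000
floor = 5
ceil = 6

floor = 5, ceil = 6


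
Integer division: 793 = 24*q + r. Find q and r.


793 = 24 * 33 + 1
Check: 792 + 1 = 793

q = 33, r = 1


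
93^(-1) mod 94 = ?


Use the extended Euclidean algorithm on (94, 93); each row r = 94*s + 93*t:
r=94, s=1, t=0
r=93, s=0, t=1
q=1: r=1, s=1, t=-1   [94*(1) + 93*(-1) = 1]
q=93: r=0, s=-93, t=94   [94*(-93) + 93*(94) = 0]
GCD = 1 with t = -1, so 93*(-1) ≡ 1 (mod 94)
Inverse = -1 mod 94 = 93
Check: 93 * 93 = 8649 ≡ 1 (mod 94)

93^(-1) ≡ 93 (mod 94)


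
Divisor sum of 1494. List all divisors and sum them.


Divisors of 1494: 1, 2, 3, 6, 9, 18, 83, 166, 249, 498, 747, 1494
Sum = 1 + 2 + 3 + 6 + 9 + 18 + 83 + 166 + 249 + 498 + 747 + 1494 = 3276

σ(1494) = 3276


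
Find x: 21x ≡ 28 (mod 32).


GCD(21, 32) = 1, unique solution
a^(-1) mod 32 = 29
x = 29 * 28 mod 32 = 12

x ≡ 12 (mod 32)


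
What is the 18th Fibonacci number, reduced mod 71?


F(k) mod 71 for k=1..18:
1, 1, 2, 3, 5, 8, 13, 21, 34, 55, 18, 2, 20, 22, 42, 64, 35, 28
F(18) mod 71 = 28


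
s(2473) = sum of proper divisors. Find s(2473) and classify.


Proper divisors: 1
Sum = 1 = 1
1 < 2473 → deficient

s(2473) = 1 (deficient)


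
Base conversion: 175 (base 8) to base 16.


175 (base 8) = 125 (decimal)
125 (decimal) = 7D (base 16)


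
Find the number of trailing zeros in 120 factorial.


floor(120/5) = 24
floor(120/25) = 4
Total = 28

28 trailing zeros


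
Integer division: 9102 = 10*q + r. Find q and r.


9102 = 10 * 910 + 2
Check: 9100 + 2 = 9102

q = 910, r = 2


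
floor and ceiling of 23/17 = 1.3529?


23/17 = 1.3529
floor = 1
ceil = 2

floor = 1, ceil = 2


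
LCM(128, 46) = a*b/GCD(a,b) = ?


GCD(128, 46) = 2
LCM = 128*46/2 = 5888/2 = 2944

LCM = 2944


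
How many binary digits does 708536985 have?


708536985 in base 2 = 101010001110110110101010011001
Number of digits = 30

30 digits (base 2)


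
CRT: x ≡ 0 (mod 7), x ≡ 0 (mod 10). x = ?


M = 7*10 = 70
M1 = M/7 = 10, M2 = M/10 = 7
M1^(-1) mod 7 = 5, M2^(-1) mod 10 = 3
x = 0*10*5 + 0*7*3 = 0
0 mod 70 = 0
Check: 0 mod 7 = 0 ✓, 0 mod 10 = 0 ✓

x ≡ 0 (mod 70)


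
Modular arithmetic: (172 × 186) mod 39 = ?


172 × 186 = 31992
31992 mod 39 = 12


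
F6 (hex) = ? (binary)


F6 (base 16) = 246 (decimal)
246 (decimal) = 11110110 (base 2)


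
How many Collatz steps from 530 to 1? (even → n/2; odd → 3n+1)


530 → 265 → 796 → 398 → 199 → 598 → 299 → 898 → 449 → 1348 → 674 → 337 → 1012 → 506 → 253 → 760 → 380 → 190 → 95 → 286 → 143 → 430 → 215 → 646 → 323 → 970 → 485 → 1456 → 728 → 364 → 182 → 91 → 274 → 137 → 412 → 206 → 103 → 310 → 155 → 466 → 233 → 700 → 350 → 175 → 526 → 263 → 790 → 395 → 1186 → 593 → 1780 → 890 → 445 → 1336 → 668 → 334 → 167 → 502 → 251 → 754 → 377 → 1132 → 566 → 283 → 850 → 425 → 1276 → 638 → 319 → 958 → 479 → 1438 → 719 → 2158 → 1079 → 3238 → 1619 → 4858 → 2429 → 7288 → 3644 → 1822 → 911 → 2734 → 1367 → 4102 → 2051 → 6154 → 3077 → 9232 → 4616 → 2308 → 1154 → 577 → 1732 → 866 → 433 → 1300 → 650 → 325 → 976 → 488 → 244 → 122 → 61 → 184 → 92 → 46 → 23 → 70 → 35 → 106 → 53 → 160 → 80 → 40 → 20 → 10 → 5 → 16 → 8 → 4 → 2 → 1
Total steps = 123

123 steps


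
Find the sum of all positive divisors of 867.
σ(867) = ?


Divisors of 867: 1, 3, 17, 51, 289, 867
Sum = 1 + 3 + 17 + 51 + 289 + 867 = 1228

σ(867) = 1228


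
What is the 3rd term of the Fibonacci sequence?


Sequence: 1, 1, 2
F(3) = 2


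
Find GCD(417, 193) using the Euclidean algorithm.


417 = 2 * 193 + 31
193 = 6 * 31 + 7
31 = 4 * 7 + 3
7 = 2 * 3 + 1
3 = 3 * 1 + 0
GCD = 1


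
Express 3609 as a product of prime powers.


3609 / 3 = 1203
1203 / 3 = 401
401 / 401 = 1
3609 = 3^2 × 401


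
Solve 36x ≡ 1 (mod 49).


GCD(36, 49) = 1, unique solution
a^(-1) mod 49 = 15
x = 15 * 1 mod 49 = 15

x ≡ 15 (mod 49)


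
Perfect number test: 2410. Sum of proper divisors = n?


Proper divisors of 2410: 1, 2, 5, 10, 241, 482, 1205
Sum = 1 + 2 + 5 + 10 + 241 + 482 + 1205 = 1946

No, 2410 is not perfect (1946 ≠ 2410)


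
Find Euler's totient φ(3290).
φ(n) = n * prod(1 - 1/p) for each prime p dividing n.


3290 = 2 × 5 × 7 × 47
Prime factors: 2, 5, 7, 47
φ(3290) = 3290 × (1-1/2) × (1-1/5) × (1-1/7) × (1-1/47)
= 3290 × 1/2 × 4/5 × 6/7 × 46/47 = 1104

φ(3290) = 1104


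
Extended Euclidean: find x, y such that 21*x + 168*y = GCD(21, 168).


Tabular extended Euclidean (each row: r = 21*s + 168*t):
r=21, s=1, t=0
r=168, s=0, t=1
q=0: r=21, s=1, t=0   [21*(1) + 168*(0) = 21]
q=8: r=0, s=-8, t=1   [21*(-8) + 168*(1) = 0]
GCD = 21; from the row with r=21: x=1, y=0
Check: 21*(1) + 168*(0) = 21 + 0 = 21

GCD = 21, x = 1, y = 0


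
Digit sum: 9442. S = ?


9 + 4 + 4 + 2 = 19


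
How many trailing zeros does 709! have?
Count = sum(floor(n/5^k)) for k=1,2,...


floor(709/5) = 141
floor(709/25) = 28
floor(709/125) = 5
floor(709/625) = 1
Total = 175

175 trailing zeros


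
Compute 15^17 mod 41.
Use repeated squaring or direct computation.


15^1 mod 41 = 15
15^2 mod 41 = 20
15^3 mod 41 = 13
15^4 mod 41 = 31
15^5 mod 41 = 14
15^6 mod 41 = 5
15^7 mod 41 = 34
15^8 mod 41 = 18
15^9 mod 41 = 24
15^10 mod 41 = 32
15^11 mod 41 = 29
15^12 mod 41 = 25
15^13 mod 41 = 6
15^14 mod 41 = 8
15^15 mod 41 = 38
15^16 mod 41 = 37
15^17 mod 41 = 22


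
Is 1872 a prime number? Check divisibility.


1872 / 2 = 936 (exact division)
1872 is NOT prime.

No, 1872 is not prime


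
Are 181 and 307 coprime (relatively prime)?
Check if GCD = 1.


Euclidean algorithm:
307 = 1 * 181 + 126
181 = 1 * 126 + 55
126 = 2 * 55 + 16
55 = 3 * 16 + 7
16 = 2 * 7 + 2
7 = 3 * 2 + 1
2 = 2 * 1 + 0
GCD(181, 307) = 1

Yes, coprime (GCD = 1)


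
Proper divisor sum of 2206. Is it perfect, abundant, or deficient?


Proper divisors: 1, 2, 1103
Sum = 1 + 2 + 1103 = 1106
1106 < 2206 → deficient

s(2206) = 1106 (deficient)


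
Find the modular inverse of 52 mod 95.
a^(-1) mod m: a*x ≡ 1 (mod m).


Use the extended Euclidean algorithm on (95, 52); each row r = 95*s + 52*t:
r=95, s=1, t=0
r=52, s=0, t=1
q=1: r=43, s=1, t=-1   [95*(1) + 52*(-1) = 43]
q=1: r=9, s=-1, t=2   [95*(-1) + 52*(2) = 9]
q=4: r=7, s=5, t=-9   [95*(5) + 52*(-9) = 7]
q=1: r=2, s=-6, t=11   [95*(-6) + 52*(11) = 2]
q=3: r=1, s=23, t=-42   [95*(23) + 52*(-42) = 1]
q=2: r=0, s=-52, t=95   [95*(-52) + 52*(95) = 0]
GCD = 1 with t = -42, so 52*(-42) ≡ 1 (mod 95)
Inverse = -42 mod 95 = 53
Check: 52 * 53 = 2756 ≡ 1 (mod 95)

52^(-1) ≡ 53 (mod 95)


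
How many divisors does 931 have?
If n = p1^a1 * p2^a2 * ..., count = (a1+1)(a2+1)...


931 = 7^2 × 19^1
d(931) = (2+1) × (1+1) = 6

6 divisors


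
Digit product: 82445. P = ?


8 × 2 × 4 × 4 × 5 = 1280


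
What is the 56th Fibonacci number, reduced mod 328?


F(k) mod 328 for k=1..56:
1, 1, 2, 3, 5, 8, 13, 21, 34, 55, 89, 144, 233, 49, 282, 3, 285, 288, 245, 205, 122, 327, 121, 120, 241, 33, 274, 307, 253, 232, 157, 61, 218, 279, 169, 120, 289, 81, 42, 123, 165, 288, 125, 85, 210, 295, 177, 144, 321, 137, 130, 267, 69, 8, 77, 85
F(56) mod 328 = 85


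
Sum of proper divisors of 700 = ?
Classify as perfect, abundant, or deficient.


Proper divisors: 1, 2, 4, 5, 7, 10, 14, 20, 25, 28, 35, 50, 70, 100, 140, 175, 350
Sum = 1 + 2 + 4 + 5 + 7 + 10 + 14 + 20 + 25 + 28 + 35 + 50 + 70 + 100 + 140 + 175 + 350 = 1036
1036 > 700 → abundant

s(700) = 1036 (abundant)


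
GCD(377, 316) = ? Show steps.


377 = 1 * 316 + 61
316 = 5 * 61 + 11
61 = 5 * 11 + 6
11 = 1 * 6 + 5
6 = 1 * 5 + 1
5 = 5 * 1 + 0
GCD = 1


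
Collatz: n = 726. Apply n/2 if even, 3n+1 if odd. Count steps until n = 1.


726 → 363 → 1090 → 545 → 1636 → 818 → 409 → 1228 → 614 → 307 → 922 → 461 → 1384 → 692 → 346 → 173 → 520 → 260 → 130 → 65 → 196 → 98 → 49 → 148 → 74 → 37 → 112 → 56 → 28 → 14 → 7 → 22 → 11 → 34 → 17 → 52 → 26 → 13 → 40 → 20 → 10 → 5 → 16 → 8 → 4 → 2 → 1
Total steps = 46

46 steps
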